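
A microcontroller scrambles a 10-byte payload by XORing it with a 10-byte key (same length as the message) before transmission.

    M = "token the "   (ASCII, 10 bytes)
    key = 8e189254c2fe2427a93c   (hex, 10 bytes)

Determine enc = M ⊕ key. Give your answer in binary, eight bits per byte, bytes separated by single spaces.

11111010 01110111 11111001 00110001 10101100 11011110 01010000 01001111 11001100 00011100

XOR is its own inverse, so applying the key byte-wise gives the result directly.
01110100 XOR 10001110 = 11111010
01101111 XOR 00011000 = 01110111
01101011 XOR 10010010 = 11111001
01100101 XOR 01010100 = 00110001
01101110 XOR 11000010 = 10101100
00100000 XOR 11111110 = 11011110
01110100 XOR 00100100 = 01010000
01101000 XOR 00100111 = 01001111
01100101 XOR 10101001 = 11001100
00100000 XOR 00111100 = 00011100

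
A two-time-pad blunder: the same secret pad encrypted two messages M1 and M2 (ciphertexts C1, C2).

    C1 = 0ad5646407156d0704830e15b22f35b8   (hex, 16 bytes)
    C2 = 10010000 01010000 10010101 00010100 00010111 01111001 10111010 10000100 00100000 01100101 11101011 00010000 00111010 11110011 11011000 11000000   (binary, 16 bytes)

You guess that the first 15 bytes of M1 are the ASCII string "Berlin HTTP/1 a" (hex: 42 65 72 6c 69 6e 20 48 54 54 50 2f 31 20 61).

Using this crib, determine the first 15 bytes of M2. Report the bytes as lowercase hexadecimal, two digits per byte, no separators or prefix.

First, C1 ⊕ C2 = (M1 ⊕ K) ⊕ (M2 ⊕ K) = M1 ⊕ M2, so the key drops out. Then M2 = (M1 ⊕ M2) ⊕ M1 over the first 15 bytes.
byte 0: (0a ^ 90) ^ 42 = 9a ^ 42 = d8
byte 1: (d5 ^ 50) ^ 65 = 85 ^ 65 = e0
byte 2: (64 ^ 95) ^ 72 = f1 ^ 72 = 83
byte 3: (64 ^ 14) ^ 6c = 70 ^ 6c = 1c
byte 4: (07 ^ 17) ^ 69 = 10 ^ 69 = 79
byte 5: (15 ^ 79) ^ 6e = 6c ^ 6e = 02
byte 6: (6d ^ ba) ^ 20 = d7 ^ 20 = f7
byte 7: (07 ^ 84) ^ 48 = 83 ^ 48 = cb
byte 8: (04 ^ 20) ^ 54 = 24 ^ 54 = 70
byte 9: (83 ^ 65) ^ 54 = e6 ^ 54 = b2
byte 10: (0e ^ eb) ^ 50 = e5 ^ 50 = b5
byte 11: (15 ^ 10) ^ 2f = 05 ^ 2f = 2a
byte 12: (b2 ^ 3a) ^ 31 = 88 ^ 31 = b9
byte 13: (2f ^ f3) ^ 20 = dc ^ 20 = fc
byte 14: (35 ^ d8) ^ 61 = ed ^ 61 = 8c

d8e0831c7902f7cb70b2b52ab9fc8c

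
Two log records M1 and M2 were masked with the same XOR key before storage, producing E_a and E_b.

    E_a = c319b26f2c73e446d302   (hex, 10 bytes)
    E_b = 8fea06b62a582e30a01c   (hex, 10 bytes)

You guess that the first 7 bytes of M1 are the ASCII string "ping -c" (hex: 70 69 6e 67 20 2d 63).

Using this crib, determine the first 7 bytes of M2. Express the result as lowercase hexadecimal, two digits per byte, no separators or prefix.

3c9adabe2606a9

First, E_a ⊕ E_b = (M1 ⊕ K) ⊕ (M2 ⊕ K) = M1 ⊕ M2, so the key drops out. Then M2 = (M1 ⊕ M2) ⊕ M1 over the first 7 bytes.
byte 0: (c3 XOR 8f) XOR 70 = 4c XOR 70 = 3c
byte 1: (19 XOR ea) XOR 69 = f3 XOR 69 = 9a
byte 2: (b2 XOR 06) XOR 6e = b4 XOR 6e = da
byte 3: (6f XOR b6) XOR 67 = d9 XOR 67 = be
byte 4: (2c XOR 2a) XOR 20 = 06 XOR 20 = 26
byte 5: (73 XOR 58) XOR 2d = 2b XOR 2d = 06
byte 6: (e4 XOR 2e) XOR 63 = ca XOR 63 = a9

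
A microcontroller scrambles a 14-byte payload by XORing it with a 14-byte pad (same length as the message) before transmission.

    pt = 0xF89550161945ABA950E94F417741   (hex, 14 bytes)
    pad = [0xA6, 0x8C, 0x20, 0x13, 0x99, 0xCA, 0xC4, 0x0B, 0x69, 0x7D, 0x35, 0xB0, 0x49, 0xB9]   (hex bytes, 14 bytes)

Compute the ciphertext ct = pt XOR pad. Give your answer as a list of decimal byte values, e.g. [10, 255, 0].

XOR is its own inverse, so applying the key byte-wise gives the result directly.
byte 0: 248 xor 166 =  94
byte 1: 149 xor 140 =  25
byte 2:  80 xor  32 = 112
byte 3:  22 xor  19 =   5
byte 4:  25 xor 153 = 128
byte 5:  69 xor 202 = 143
byte 6: 171 xor 196 = 111
byte 7: 169 xor  11 = 162
byte 8:  80 xor 105 =  57
byte 9: 233 xor 125 = 148
byte 10:  79 xor  53 = 122
byte 11:  65 xor 176 = 241
byte 12: 119 xor  73 =  62
byte 13:  65 xor 185 = 248

[94, 25, 112, 5, 128, 143, 111, 162, 57, 148, 122, 241, 62, 248]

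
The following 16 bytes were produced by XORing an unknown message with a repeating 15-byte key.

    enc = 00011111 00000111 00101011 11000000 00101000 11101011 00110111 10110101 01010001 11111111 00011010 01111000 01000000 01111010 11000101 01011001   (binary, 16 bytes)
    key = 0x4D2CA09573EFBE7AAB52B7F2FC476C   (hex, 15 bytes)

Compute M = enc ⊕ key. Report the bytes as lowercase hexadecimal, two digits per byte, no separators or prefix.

522b8b555b0489cffaadad8abc3da914

The 15-byte key repeats, so the effective keystream is 4d 2c a0 95 73 ef be 7a ab 52 b7 f2 fc 47 6c 4d.
byte 0: 00011111 ^ 01001101 = 01010010
byte 1: 00000111 ^ 00101100 = 00101011
byte 2: 00101011 ^ 10100000 = 10001011
byte 3: 11000000 ^ 10010101 = 01010101
byte 4: 00101000 ^ 01110011 = 01011011
byte 5: 11101011 ^ 11101111 = 00000100
byte 6: 00110111 ^ 10111110 = 10001001
byte 7: 10110101 ^ 01111010 = 11001111
byte 8: 01010001 ^ 10101011 = 11111010
byte 9: 11111111 ^ 01010010 = 10101101
byte 10: 00011010 ^ 10110111 = 10101101
byte 11: 01111000 ^ 11110010 = 10001010
byte 12: 01000000 ^ 11111100 = 10111100
byte 13: 01111010 ^ 01000111 = 00111101
byte 14: 11000101 ^ 01101100 = 10101001
byte 15: 01011001 ^ 01001101 = 00010100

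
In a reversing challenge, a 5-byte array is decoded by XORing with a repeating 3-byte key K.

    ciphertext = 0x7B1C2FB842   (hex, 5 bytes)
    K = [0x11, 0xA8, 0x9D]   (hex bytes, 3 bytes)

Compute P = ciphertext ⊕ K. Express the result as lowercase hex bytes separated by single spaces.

6a b4 b2 a9 ea

The 3-byte key repeats, so the effective keystream is 11 a8 9d 11 a8.
byte 0: 01111011 xor 00010001 = 01101010
byte 1: 00011100 xor 10101000 = 10110100
byte 2: 00101111 xor 10011101 = 10110010
byte 3: 10111000 xor 00010001 = 10101001
byte 4: 01000010 xor 10101000 = 11101010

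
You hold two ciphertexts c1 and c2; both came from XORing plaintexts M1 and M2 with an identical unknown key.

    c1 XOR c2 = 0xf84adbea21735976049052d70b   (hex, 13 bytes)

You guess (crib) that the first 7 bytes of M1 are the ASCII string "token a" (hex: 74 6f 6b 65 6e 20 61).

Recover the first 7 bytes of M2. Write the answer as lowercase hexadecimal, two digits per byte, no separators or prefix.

8c25b08f4f5338

Since c1 ⊕ c2 = M1 ⊕ M2, XORing with the guessed M1 bytes yields the corresponding M2 bytes: M2 = (c1 ⊕ c2) ⊕ M1.
byte 0: 248 ^ 116 = 140
byte 1:  74 ^ 111 =  37
byte 2: 219 ^ 107 = 176
byte 3: 234 ^ 101 = 143
byte 4:  33 ^ 110 =  79
byte 5: 115 ^  32 =  83
byte 6:  89 ^  97 =  56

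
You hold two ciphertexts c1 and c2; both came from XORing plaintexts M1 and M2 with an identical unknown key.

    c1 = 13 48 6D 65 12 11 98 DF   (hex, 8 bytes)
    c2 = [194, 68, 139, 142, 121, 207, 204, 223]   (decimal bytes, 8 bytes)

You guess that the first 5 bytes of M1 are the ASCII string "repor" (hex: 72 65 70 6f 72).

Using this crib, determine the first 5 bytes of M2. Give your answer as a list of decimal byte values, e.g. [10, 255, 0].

[163, 105, 150, 132, 25]

First, c1 ⊕ c2 = (M1 ⊕ K) ⊕ (M2 ⊕ K) = M1 ⊕ M2, so the key drops out. Then M2 = (M1 ⊕ M2) ⊕ M1 over the first 5 bytes.
byte 0: (13 xor c2) xor 72 = d1 xor 72 = a3
byte 1: (48 xor 44) xor 65 = 0c xor 65 = 69
byte 2: (6d xor 8b) xor 70 = e6 xor 70 = 96
byte 3: (65 xor 8e) xor 6f = eb xor 6f = 84
byte 4: (12 xor 79) xor 72 = 6b xor 72 = 19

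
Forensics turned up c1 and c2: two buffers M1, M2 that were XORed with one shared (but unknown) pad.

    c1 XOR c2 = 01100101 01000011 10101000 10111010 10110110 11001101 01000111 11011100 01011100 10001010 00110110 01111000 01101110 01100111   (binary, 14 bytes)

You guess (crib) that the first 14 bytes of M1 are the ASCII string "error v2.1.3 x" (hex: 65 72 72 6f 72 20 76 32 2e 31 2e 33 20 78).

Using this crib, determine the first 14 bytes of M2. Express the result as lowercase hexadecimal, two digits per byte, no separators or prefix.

0031dad5c4ed31ee72bb184b4e1f

Since c1 ⊕ c2 = M1 ⊕ M2, XORing with the guessed M1 bytes yields the corresponding M2 bytes: M2 = (c1 ⊕ c2) ⊕ M1.
01100101 ^ 01100101 = 00000000
01000011 ^ 01110010 = 00110001
10101000 ^ 01110010 = 11011010
10111010 ^ 01101111 = 11010101
10110110 ^ 01110010 = 11000100
11001101 ^ 00100000 = 11101101
01000111 ^ 01110110 = 00110001
11011100 ^ 00110010 = 11101110
01011100 ^ 00101110 = 01110010
10001010 ^ 00110001 = 10111011
00110110 ^ 00101110 = 00011000
01111000 ^ 00110011 = 01001011
01101110 ^ 00100000 = 01001110
01100111 ^ 01111000 = 00011111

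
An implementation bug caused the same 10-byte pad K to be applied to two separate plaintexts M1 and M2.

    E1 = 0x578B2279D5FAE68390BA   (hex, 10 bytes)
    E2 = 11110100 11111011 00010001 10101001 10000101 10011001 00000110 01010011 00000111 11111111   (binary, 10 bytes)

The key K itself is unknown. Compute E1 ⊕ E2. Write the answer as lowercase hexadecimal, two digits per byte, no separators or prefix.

E1 ⊕ E2 = (M1 ⊕ K) ⊕ (M2 ⊕ K) = M1 ⊕ M2 — the shared key cancels under XOR.
byte 0:  87 ⊕ 244 = 163
byte 1: 139 ⊕ 251 = 112
byte 2:  34 ⊕  17 =  51
byte 3: 121 ⊕ 169 = 208
byte 4: 213 ⊕ 133 =  80
byte 5: 250 ⊕ 153 =  99
byte 6: 230 ⊕   6 = 224
byte 7: 131 ⊕  83 = 208
byte 8: 144 ⊕   7 = 151
byte 9: 186 ⊕ 255 =  69

a37033d05063e0d09745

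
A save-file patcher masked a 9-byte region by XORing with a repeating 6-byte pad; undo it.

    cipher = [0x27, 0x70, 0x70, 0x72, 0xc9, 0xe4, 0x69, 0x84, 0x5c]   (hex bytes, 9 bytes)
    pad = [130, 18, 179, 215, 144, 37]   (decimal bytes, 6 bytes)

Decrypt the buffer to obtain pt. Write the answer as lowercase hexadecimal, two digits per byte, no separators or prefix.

The 6-byte key repeats, so the effective keystream is 82 12 b3 d7 90 25 82 12 b3.
byte 0: 27 XOR 82 = a5
byte 1: 70 XOR 12 = 62
byte 2: 70 XOR b3 = c3
byte 3: 72 XOR d7 = a5
byte 4: c9 XOR 90 = 59
byte 5: e4 XOR 25 = c1
byte 6: 69 XOR 82 = eb
byte 7: 84 XOR 12 = 96
byte 8: 5c XOR b3 = ef

a562c3a559c1eb96ef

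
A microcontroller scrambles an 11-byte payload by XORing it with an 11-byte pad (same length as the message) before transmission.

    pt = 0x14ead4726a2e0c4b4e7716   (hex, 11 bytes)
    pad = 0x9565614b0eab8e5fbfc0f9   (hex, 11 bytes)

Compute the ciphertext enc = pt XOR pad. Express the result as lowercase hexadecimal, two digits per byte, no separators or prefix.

818fb53964858214f1b7ef

XOR is its own inverse, so applying the key byte-wise gives the result directly.
14 ⊕ 95 = 81
ea ⊕ 65 = 8f
d4 ⊕ 61 = b5
72 ⊕ 4b = 39
6a ⊕ 0e = 64
2e ⊕ ab = 85
0c ⊕ 8e = 82
4b ⊕ 5f = 14
4e ⊕ bf = f1
77 ⊕ c0 = b7
16 ⊕ f9 = ef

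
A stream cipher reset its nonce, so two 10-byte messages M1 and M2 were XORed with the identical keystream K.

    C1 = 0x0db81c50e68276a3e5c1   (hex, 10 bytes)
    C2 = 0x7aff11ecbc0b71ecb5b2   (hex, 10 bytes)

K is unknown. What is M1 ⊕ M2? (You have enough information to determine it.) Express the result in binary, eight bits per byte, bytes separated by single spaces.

01110111 01000111 00001101 10111100 01011010 10001001 00000111 01001111 01010000 01110011

C1 ⊕ C2 = (M1 ⊕ K) ⊕ (M2 ⊕ K) = M1 ⊕ M2 — the shared key cancels under XOR.
0d xor 7a = 77
b8 xor ff = 47
1c xor 11 = 0d
50 xor ec = bc
e6 xor bc = 5a
82 xor 0b = 89
76 xor 71 = 07
a3 xor ec = 4f
e5 xor b5 = 50
c1 xor b2 = 73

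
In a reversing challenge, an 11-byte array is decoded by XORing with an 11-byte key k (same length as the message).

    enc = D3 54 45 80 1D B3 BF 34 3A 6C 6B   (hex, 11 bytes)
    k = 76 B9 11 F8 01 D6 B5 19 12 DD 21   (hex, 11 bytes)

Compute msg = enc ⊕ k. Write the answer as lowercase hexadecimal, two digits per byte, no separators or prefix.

byte 0: d3 ⊕ 76 = a5
byte 1: 54 ⊕ b9 = ed
byte 2: 45 ⊕ 11 = 54
byte 3: 80 ⊕ f8 = 78
byte 4: 1d ⊕ 01 = 1c
byte 5: b3 ⊕ d6 = 65
byte 6: bf ⊕ b5 = 0a
byte 7: 34 ⊕ 19 = 2d
byte 8: 3a ⊕ 12 = 28
byte 9: 6c ⊕ dd = b1
byte 10: 6b ⊕ 21 = 4a

a5ed54781c650a2d28b14a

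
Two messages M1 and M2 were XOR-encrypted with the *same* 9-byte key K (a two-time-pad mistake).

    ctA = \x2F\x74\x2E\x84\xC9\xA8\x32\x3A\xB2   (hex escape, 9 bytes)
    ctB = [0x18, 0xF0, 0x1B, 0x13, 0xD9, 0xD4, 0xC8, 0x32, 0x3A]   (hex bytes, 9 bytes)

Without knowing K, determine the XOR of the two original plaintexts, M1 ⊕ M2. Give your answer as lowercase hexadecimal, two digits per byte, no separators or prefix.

37843597107cfa0888

ctA ⊕ ctB = (M1 ⊕ K) ⊕ (M2 ⊕ K) = M1 ⊕ M2 — the shared key cancels under XOR.
 47 ^  24 =  55
116 ^ 240 = 132
 46 ^  27 =  53
132 ^  19 = 151
201 ^ 217 =  16
168 ^ 212 = 124
 50 ^ 200 = 250
 58 ^  50 =   8
178 ^  58 = 136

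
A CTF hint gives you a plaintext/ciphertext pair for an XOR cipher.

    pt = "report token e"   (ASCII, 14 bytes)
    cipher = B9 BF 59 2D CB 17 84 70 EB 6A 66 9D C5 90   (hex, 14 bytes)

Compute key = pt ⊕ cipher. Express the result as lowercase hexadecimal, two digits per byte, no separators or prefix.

cbda2942b963a404840103f3e5f5

Since cipher = pt ⊕ key, XORing both sides with pt gives key = pt ⊕ cipher.
72 ⊕ b9 = cb
65 ⊕ bf = da
70 ⊕ 59 = 29
6f ⊕ 2d = 42
72 ⊕ cb = b9
74 ⊕ 17 = 63
20 ⊕ 84 = a4
74 ⊕ 70 = 04
6f ⊕ eb = 84
6b ⊕ 6a = 01
65 ⊕ 66 = 03
6e ⊕ 9d = f3
20 ⊕ c5 = e5
65 ⊕ 90 = f5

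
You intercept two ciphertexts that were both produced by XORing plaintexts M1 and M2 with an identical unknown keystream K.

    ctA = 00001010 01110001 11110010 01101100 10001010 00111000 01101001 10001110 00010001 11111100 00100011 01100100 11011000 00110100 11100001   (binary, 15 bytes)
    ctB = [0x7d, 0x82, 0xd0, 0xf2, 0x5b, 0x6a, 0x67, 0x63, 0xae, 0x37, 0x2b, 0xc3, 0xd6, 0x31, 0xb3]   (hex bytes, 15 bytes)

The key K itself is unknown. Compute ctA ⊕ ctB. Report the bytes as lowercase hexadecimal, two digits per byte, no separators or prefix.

ctA ⊕ ctB = (M1 ⊕ K) ⊕ (M2 ⊕ K) = M1 ⊕ M2 — the shared key cancels under XOR.
byte 0: 0a ⊕ 7d = 77
byte 1: 71 ⊕ 82 = f3
byte 2: f2 ⊕ d0 = 22
byte 3: 6c ⊕ f2 = 9e
byte 4: 8a ⊕ 5b = d1
byte 5: 38 ⊕ 6a = 52
byte 6: 69 ⊕ 67 = 0e
byte 7: 8e ⊕ 63 = ed
byte 8: 11 ⊕ ae = bf
byte 9: fc ⊕ 37 = cb
byte 10: 23 ⊕ 2b = 08
byte 11: 64 ⊕ c3 = a7
byte 12: d8 ⊕ d6 = 0e
byte 13: 34 ⊕ 31 = 05
byte 14: e1 ⊕ b3 = 52

77f3229ed1520eedbfcb08a70e0552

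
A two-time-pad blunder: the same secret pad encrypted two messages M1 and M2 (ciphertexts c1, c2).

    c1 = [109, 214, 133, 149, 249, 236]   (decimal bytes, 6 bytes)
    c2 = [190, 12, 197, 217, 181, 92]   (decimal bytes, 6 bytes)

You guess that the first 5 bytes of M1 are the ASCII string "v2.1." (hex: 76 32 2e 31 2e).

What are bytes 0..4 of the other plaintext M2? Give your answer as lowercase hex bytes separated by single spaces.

First, c1 ⊕ c2 = (M1 ⊕ K) ⊕ (M2 ⊕ K) = M1 ⊕ M2, so the key drops out. Then M2 = (M1 ⊕ M2) ⊕ M1 over the first 5 bytes.
byte 0: (6d ⊕ be) ⊕ 76 = d3 ⊕ 76 = a5
byte 1: (d6 ⊕ 0c) ⊕ 32 = da ⊕ 32 = e8
byte 2: (85 ⊕ c5) ⊕ 2e = 40 ⊕ 2e = 6e
byte 3: (95 ⊕ d9) ⊕ 31 = 4c ⊕ 31 = 7d
byte 4: (f9 ⊕ b5) ⊕ 2e = 4c ⊕ 2e = 62

a5 e8 6e 7d 62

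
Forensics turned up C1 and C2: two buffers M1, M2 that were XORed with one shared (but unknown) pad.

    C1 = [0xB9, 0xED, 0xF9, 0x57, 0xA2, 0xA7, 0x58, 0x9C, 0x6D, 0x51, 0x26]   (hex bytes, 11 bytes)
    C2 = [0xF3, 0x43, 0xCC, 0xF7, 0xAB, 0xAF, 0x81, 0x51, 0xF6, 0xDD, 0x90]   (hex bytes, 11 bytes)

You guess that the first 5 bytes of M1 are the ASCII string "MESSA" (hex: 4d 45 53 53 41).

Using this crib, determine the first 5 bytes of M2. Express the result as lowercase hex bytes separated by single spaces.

First, C1 ⊕ C2 = (M1 ⊕ K) ⊕ (M2 ⊕ K) = M1 ⊕ M2, so the key drops out. Then M2 = (M1 ⊕ M2) ⊕ M1 over the first 5 bytes.
byte 0: (b9 ⊕ f3) ⊕ 4d = 4a ⊕ 4d = 07
byte 1: (ed ⊕ 43) ⊕ 45 = ae ⊕ 45 = eb
byte 2: (f9 ⊕ cc) ⊕ 53 = 35 ⊕ 53 = 66
byte 3: (57 ⊕ f7) ⊕ 53 = a0 ⊕ 53 = f3
byte 4: (a2 ⊕ ab) ⊕ 41 = 09 ⊕ 41 = 48

07 eb 66 f3 48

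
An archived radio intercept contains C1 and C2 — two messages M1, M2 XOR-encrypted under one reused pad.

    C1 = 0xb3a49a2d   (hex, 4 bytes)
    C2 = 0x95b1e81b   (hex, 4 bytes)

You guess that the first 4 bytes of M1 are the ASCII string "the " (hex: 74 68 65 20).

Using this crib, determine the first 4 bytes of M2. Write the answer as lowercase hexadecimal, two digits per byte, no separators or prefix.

First, C1 ⊕ C2 = (M1 ⊕ K) ⊕ (M2 ⊕ K) = M1 ⊕ M2, so the key drops out. Then M2 = (M1 ⊕ M2) ⊕ M1 over the first 4 bytes.
byte 0: (b3 ^ 95) ^ 74 = 26 ^ 74 = 52
byte 1: (a4 ^ b1) ^ 68 = 15 ^ 68 = 7d
byte 2: (9a ^ e8) ^ 65 = 72 ^ 65 = 17
byte 3: (2d ^ 1b) ^ 20 = 36 ^ 20 = 16

527d1716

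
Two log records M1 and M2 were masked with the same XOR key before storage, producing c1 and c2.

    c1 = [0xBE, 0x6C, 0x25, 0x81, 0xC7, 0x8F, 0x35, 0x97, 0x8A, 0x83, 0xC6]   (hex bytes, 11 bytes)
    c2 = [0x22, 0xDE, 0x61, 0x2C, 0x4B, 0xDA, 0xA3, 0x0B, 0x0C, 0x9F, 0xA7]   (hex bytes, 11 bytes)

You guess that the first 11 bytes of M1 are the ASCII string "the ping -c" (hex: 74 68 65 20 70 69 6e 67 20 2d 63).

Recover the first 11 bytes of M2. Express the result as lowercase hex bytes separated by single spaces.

First, c1 ⊕ c2 = (M1 ⊕ K) ⊕ (M2 ⊕ K) = M1 ⊕ M2, so the key drops out. Then M2 = (M1 ⊕ M2) ⊕ M1 over the first 11 bytes.
byte 0: (be ⊕ 22) ⊕ 74 = 9c ⊕ 74 = e8
byte 1: (6c ⊕ de) ⊕ 68 = b2 ⊕ 68 = da
byte 2: (25 ⊕ 61) ⊕ 65 = 44 ⊕ 65 = 21
byte 3: (81 ⊕ 2c) ⊕ 20 = ad ⊕ 20 = 8d
byte 4: (c7 ⊕ 4b) ⊕ 70 = 8c ⊕ 70 = fc
byte 5: (8f ⊕ da) ⊕ 69 = 55 ⊕ 69 = 3c
byte 6: (35 ⊕ a3) ⊕ 6e = 96 ⊕ 6e = f8
byte 7: (97 ⊕ 0b) ⊕ 67 = 9c ⊕ 67 = fb
byte 8: (8a ⊕ 0c) ⊕ 20 = 86 ⊕ 20 = a6
byte 9: (83 ⊕ 9f) ⊕ 2d = 1c ⊕ 2d = 31
byte 10: (c6 ⊕ a7) ⊕ 63 = 61 ⊕ 63 = 02

e8 da 21 8d fc 3c f8 fb a6 31 02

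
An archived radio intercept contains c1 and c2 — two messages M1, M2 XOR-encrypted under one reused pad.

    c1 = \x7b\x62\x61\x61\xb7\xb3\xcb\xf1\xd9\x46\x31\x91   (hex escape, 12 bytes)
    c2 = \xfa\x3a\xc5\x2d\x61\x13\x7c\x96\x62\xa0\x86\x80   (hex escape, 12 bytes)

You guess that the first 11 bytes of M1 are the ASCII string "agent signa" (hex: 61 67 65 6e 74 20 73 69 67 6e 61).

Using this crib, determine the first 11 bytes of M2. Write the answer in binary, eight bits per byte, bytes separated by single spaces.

11100000 00111111 11000001 00100010 10100010 10000000 11000100 00001110 11011100 10001000 11010110

First, c1 ⊕ c2 = (M1 ⊕ K) ⊕ (M2 ⊕ K) = M1 ⊕ M2, so the key drops out. Then M2 = (M1 ⊕ M2) ⊕ M1 over the first 11 bytes.
byte 0: (7b xor fa) xor 61 = 81 xor 61 = e0
byte 1: (62 xor 3a) xor 67 = 58 xor 67 = 3f
byte 2: (61 xor c5) xor 65 = a4 xor 65 = c1
byte 3: (61 xor 2d) xor 6e = 4c xor 6e = 22
byte 4: (b7 xor 61) xor 74 = d6 xor 74 = a2
byte 5: (b3 xor 13) xor 20 = a0 xor 20 = 80
byte 6: (cb xor 7c) xor 73 = b7 xor 73 = c4
byte 7: (f1 xor 96) xor 69 = 67 xor 69 = 0e
byte 8: (d9 xor 62) xor 67 = bb xor 67 = dc
byte 9: (46 xor a0) xor 6e = e6 xor 6e = 88
byte 10: (31 xor 86) xor 61 = b7 xor 61 = d6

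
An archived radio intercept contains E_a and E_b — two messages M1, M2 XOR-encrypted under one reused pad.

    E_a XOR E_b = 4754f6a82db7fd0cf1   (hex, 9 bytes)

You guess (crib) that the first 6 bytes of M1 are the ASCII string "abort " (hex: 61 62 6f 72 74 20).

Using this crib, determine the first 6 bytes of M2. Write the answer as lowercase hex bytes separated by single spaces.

26 36 99 da 59 97

Since E_a ⊕ E_b = M1 ⊕ M2, XORing with the guessed M1 bytes yields the corresponding M2 bytes: M2 = (E_a ⊕ E_b) ⊕ M1.
01000111 xor 01100001 = 00100110
01010100 xor 01100010 = 00110110
11110110 xor 01101111 = 10011001
10101000 xor 01110010 = 11011010
00101101 xor 01110100 = 01011001
10110111 xor 00100000 = 10010111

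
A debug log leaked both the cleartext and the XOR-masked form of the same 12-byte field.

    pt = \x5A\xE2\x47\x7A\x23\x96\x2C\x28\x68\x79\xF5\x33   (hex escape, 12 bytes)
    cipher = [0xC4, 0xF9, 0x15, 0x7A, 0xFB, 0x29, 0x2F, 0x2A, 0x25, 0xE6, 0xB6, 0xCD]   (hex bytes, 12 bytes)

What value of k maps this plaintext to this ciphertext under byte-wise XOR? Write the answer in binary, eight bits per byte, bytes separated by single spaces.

10011110 00011011 01010010 00000000 11011000 10111111 00000011 00000010 01001101 10011111 01000011 11111110

Since cipher = pt ⊕ k, XORing both sides with pt gives k = pt ⊕ cipher.
byte 0: 01011010 xor 11000100 = 10011110
byte 1: 11100010 xor 11111001 = 00011011
byte 2: 01000111 xor 00010101 = 01010010
byte 3: 01111010 xor 01111010 = 00000000
byte 4: 00100011 xor 11111011 = 11011000
byte 5: 10010110 xor 00101001 = 10111111
byte 6: 00101100 xor 00101111 = 00000011
byte 7: 00101000 xor 00101010 = 00000010
byte 8: 01101000 xor 00100101 = 01001101
byte 9: 01111001 xor 11100110 = 10011111
byte 10: 11110101 xor 10110110 = 01000011
byte 11: 00110011 xor 11001101 = 11111110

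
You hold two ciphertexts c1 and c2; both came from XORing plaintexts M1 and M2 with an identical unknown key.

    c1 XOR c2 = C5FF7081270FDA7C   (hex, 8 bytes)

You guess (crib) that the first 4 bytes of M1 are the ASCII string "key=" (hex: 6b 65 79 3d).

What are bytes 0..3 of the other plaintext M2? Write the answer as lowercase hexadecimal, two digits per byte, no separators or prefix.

Since c1 ⊕ c2 = M1 ⊕ M2, XORing with the guessed M1 bytes yields the corresponding M2 bytes: M2 = (c1 ⊕ c2) ⊕ M1.
197 XOR 107 = 174
255 XOR 101 = 154
112 XOR 121 =   9
129 XOR  61 = 188

ae9a09bc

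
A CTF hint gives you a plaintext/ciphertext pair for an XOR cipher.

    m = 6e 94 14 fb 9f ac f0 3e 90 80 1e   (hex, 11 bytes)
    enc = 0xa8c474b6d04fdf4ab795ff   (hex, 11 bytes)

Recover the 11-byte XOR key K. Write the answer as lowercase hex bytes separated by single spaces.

c6 50 60 4d 4f e3 2f 74 27 15 e1

Since enc = m ⊕ K, XORing both sides with m gives K = m ⊕ enc.
01101110 xor 10101000 = 11000110
10010100 xor 11000100 = 01010000
00010100 xor 01110100 = 01100000
11111011 xor 10110110 = 01001101
10011111 xor 11010000 = 01001111
10101100 xor 01001111 = 11100011
11110000 xor 11011111 = 00101111
00111110 xor 01001010 = 01110100
10010000 xor 10110111 = 00100111
10000000 xor 10010101 = 00010101
00011110 xor 11111111 = 11100001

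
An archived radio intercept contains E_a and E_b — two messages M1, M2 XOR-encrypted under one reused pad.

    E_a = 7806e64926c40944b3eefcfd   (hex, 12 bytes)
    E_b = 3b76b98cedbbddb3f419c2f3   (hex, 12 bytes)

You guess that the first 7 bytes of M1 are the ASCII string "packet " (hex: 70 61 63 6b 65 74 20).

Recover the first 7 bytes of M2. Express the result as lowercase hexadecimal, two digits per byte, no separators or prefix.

First, E_a ⊕ E_b = (M1 ⊕ K) ⊕ (M2 ⊕ K) = M1 ⊕ M2, so the key drops out. Then M2 = (M1 ⊕ M2) ⊕ M1 over the first 7 bytes.
byte 0: (78 xor 3b) xor 70 = 43 xor 70 = 33
byte 1: (06 xor 76) xor 61 = 70 xor 61 = 11
byte 2: (e6 xor b9) xor 63 = 5f xor 63 = 3c
byte 3: (49 xor 8c) xor 6b = c5 xor 6b = ae
byte 4: (26 xor ed) xor 65 = cb xor 65 = ae
byte 5: (c4 xor bb) xor 74 = 7f xor 74 = 0b
byte 6: (09 xor dd) xor 20 = d4 xor 20 = f4

33113caeae0bf4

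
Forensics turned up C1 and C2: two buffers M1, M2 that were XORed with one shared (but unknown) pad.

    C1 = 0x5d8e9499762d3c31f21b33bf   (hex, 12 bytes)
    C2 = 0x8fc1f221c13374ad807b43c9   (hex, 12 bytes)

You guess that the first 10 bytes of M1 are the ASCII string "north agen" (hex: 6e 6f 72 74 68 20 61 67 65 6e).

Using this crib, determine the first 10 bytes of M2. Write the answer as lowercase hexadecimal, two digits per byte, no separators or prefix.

bc2014ccdf3e29fb170e

First, C1 ⊕ C2 = (M1 ⊕ K) ⊕ (M2 ⊕ K) = M1 ⊕ M2, so the key drops out. Then M2 = (M1 ⊕ M2) ⊕ M1 over the first 10 bytes.
byte 0: (5d xor 8f) xor 6e = d2 xor 6e = bc
byte 1: (8e xor c1) xor 6f = 4f xor 6f = 20
byte 2: (94 xor f2) xor 72 = 66 xor 72 = 14
byte 3: (99 xor 21) xor 74 = b8 xor 74 = cc
byte 4: (76 xor c1) xor 68 = b7 xor 68 = df
byte 5: (2d xor 33) xor 20 = 1e xor 20 = 3e
byte 6: (3c xor 74) xor 61 = 48 xor 61 = 29
byte 7: (31 xor ad) xor 67 = 9c xor 67 = fb
byte 8: (f2 xor 80) xor 65 = 72 xor 65 = 17
byte 9: (1b xor 7b) xor 6e = 60 xor 6e = 0e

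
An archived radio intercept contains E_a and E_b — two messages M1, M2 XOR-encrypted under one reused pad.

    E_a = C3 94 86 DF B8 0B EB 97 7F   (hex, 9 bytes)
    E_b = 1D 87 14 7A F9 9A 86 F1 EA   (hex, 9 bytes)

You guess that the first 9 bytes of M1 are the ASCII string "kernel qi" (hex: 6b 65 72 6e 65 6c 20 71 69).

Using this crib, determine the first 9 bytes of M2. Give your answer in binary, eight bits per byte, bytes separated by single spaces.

10110101 01110110 11100000 11001011 00100100 11111101 01001101 00010111 11111100

First, E_a ⊕ E_b = (M1 ⊕ K) ⊕ (M2 ⊕ K) = M1 ⊕ M2, so the key drops out. Then M2 = (M1 ⊕ M2) ⊕ M1 over the first 9 bytes.
byte 0: (c3 XOR 1d) XOR 6b = de XOR 6b = b5
byte 1: (94 XOR 87) XOR 65 = 13 XOR 65 = 76
byte 2: (86 XOR 14) XOR 72 = 92 XOR 72 = e0
byte 3: (df XOR 7a) XOR 6e = a5 XOR 6e = cb
byte 4: (b8 XOR f9) XOR 65 = 41 XOR 65 = 24
byte 5: (0b XOR 9a) XOR 6c = 91 XOR 6c = fd
byte 6: (eb XOR 86) XOR 20 = 6d XOR 20 = 4d
byte 7: (97 XOR f1) XOR 71 = 66 XOR 71 = 17
byte 8: (7f XOR ea) XOR 69 = 95 XOR 69 = fc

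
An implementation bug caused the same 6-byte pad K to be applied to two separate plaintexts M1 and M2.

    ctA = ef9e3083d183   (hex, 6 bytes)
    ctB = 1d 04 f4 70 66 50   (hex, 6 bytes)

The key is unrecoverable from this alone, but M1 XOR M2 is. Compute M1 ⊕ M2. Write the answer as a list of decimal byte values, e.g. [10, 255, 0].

ctA ⊕ ctB = (M1 ⊕ K) ⊕ (M2 ⊕ K) = M1 ⊕ M2 — the shared key cancels under XOR.
ef xor 1d = f2
9e xor 04 = 9a
30 xor f4 = c4
83 xor 70 = f3
d1 xor 66 = b7
83 xor 50 = d3

[242, 154, 196, 243, 183, 211]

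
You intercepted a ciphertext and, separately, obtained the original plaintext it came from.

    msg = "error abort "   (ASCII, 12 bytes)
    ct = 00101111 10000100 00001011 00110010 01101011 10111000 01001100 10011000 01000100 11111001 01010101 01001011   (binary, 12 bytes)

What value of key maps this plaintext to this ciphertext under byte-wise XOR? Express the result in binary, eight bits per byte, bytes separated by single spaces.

01001010 11110110 01111001 01011101 00011001 10011000 00101101 11111010 00101011 10001011 00100001 01101011

Since ct = msg ⊕ key, XORing both sides with msg gives key = msg ⊕ ct.
65 XOR 2f = 4a
72 XOR 84 = f6
72 XOR 0b = 79
6f XOR 32 = 5d
72 XOR 6b = 19
20 XOR b8 = 98
61 XOR 4c = 2d
62 XOR 98 = fa
6f XOR 44 = 2b
72 XOR f9 = 8b
74 XOR 55 = 21
20 XOR 4b = 6b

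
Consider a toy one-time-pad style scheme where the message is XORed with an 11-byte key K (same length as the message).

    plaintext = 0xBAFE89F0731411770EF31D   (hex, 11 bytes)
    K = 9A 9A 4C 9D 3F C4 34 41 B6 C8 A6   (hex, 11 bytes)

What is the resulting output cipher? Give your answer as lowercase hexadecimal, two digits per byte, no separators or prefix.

byte 0: ba ⊕ 9a = 20
byte 1: fe ⊕ 9a = 64
byte 2: 89 ⊕ 4c = c5
byte 3: f0 ⊕ 9d = 6d
byte 4: 73 ⊕ 3f = 4c
byte 5: 14 ⊕ c4 = d0
byte 6: 11 ⊕ 34 = 25
byte 7: 77 ⊕ 41 = 36
byte 8: 0e ⊕ b6 = b8
byte 9: f3 ⊕ c8 = 3b
byte 10: 1d ⊕ a6 = bb

2064c56d4cd02536b83bbb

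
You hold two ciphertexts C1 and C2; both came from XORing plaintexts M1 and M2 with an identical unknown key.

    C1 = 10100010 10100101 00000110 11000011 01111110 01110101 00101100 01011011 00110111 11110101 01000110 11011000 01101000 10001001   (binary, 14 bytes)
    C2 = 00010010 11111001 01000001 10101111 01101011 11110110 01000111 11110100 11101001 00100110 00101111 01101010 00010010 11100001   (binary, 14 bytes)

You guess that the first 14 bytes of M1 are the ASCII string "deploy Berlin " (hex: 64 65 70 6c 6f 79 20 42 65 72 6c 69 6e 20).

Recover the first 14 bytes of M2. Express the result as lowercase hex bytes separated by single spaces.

d4 39 37 00 7a fa 4b ed bb a1 05 db 14 48

First, C1 ⊕ C2 = (M1 ⊕ K) ⊕ (M2 ⊕ K) = M1 ⊕ M2, so the key drops out. Then M2 = (M1 ⊕ M2) ⊕ M1 over the first 14 bytes.
byte 0: (a2 XOR 12) XOR 64 = b0 XOR 64 = d4
byte 1: (a5 XOR f9) XOR 65 = 5c XOR 65 = 39
byte 2: (06 XOR 41) XOR 70 = 47 XOR 70 = 37
byte 3: (c3 XOR af) XOR 6c = 6c XOR 6c = 00
byte 4: (7e XOR 6b) XOR 6f = 15 XOR 6f = 7a
byte 5: (75 XOR f6) XOR 79 = 83 XOR 79 = fa
byte 6: (2c XOR 47) XOR 20 = 6b XOR 20 = 4b
byte 7: (5b XOR f4) XOR 42 = af XOR 42 = ed
byte 8: (37 XOR e9) XOR 65 = de XOR 65 = bb
byte 9: (f5 XOR 26) XOR 72 = d3 XOR 72 = a1
byte 10: (46 XOR 2f) XOR 6c = 69 XOR 6c = 05
byte 11: (d8 XOR 6a) XOR 69 = b2 XOR 69 = db
byte 12: (68 XOR 12) XOR 6e = 7a XOR 6e = 14
byte 13: (89 XOR e1) XOR 20 = 68 XOR 20 = 48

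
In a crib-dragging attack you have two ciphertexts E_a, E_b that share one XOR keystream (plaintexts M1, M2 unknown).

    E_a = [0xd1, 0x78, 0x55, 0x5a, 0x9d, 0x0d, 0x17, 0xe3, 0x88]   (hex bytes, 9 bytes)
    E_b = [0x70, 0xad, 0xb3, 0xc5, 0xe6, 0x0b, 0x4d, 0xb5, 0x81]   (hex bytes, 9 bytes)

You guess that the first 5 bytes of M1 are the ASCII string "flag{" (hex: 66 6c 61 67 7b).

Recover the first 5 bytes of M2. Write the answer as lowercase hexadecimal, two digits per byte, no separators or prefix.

First, E_a ⊕ E_b = (M1 ⊕ K) ⊕ (M2 ⊕ K) = M1 ⊕ M2, so the key drops out. Then M2 = (M1 ⊕ M2) ⊕ M1 over the first 5 bytes.
byte 0: (d1 XOR 70) XOR 66 = a1 XOR 66 = c7
byte 1: (78 XOR ad) XOR 6c = d5 XOR 6c = b9
byte 2: (55 XOR b3) XOR 61 = e6 XOR 61 = 87
byte 3: (5a XOR c5) XOR 67 = 9f XOR 67 = f8
byte 4: (9d XOR e6) XOR 7b = 7b XOR 7b = 00

c7b987f800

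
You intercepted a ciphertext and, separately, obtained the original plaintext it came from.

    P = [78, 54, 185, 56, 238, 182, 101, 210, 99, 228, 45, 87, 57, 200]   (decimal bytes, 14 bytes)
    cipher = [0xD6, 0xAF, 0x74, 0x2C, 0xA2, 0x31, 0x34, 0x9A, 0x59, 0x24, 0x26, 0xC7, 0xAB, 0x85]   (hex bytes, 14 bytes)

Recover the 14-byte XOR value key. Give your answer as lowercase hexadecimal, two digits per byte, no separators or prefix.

Since cipher = P ⊕ key, XORing both sides with P gives key = P ⊕ cipher.
byte 0:  78 ⊕ 214 = 152
byte 1:  54 ⊕ 175 = 153
byte 2: 185 ⊕ 116 = 205
byte 3:  56 ⊕  44 =  20
byte 4: 238 ⊕ 162 =  76
byte 5: 182 ⊕  49 = 135
byte 6: 101 ⊕  52 =  81
byte 7: 210 ⊕ 154 =  72
byte 8:  99 ⊕  89 =  58
byte 9: 228 ⊕  36 = 192
byte 10:  45 ⊕  38 =  11
byte 11:  87 ⊕ 199 = 144
byte 12:  57 ⊕ 171 = 146
byte 13: 200 ⊕ 133 =  77

9899cd144c8751483ac00b90924d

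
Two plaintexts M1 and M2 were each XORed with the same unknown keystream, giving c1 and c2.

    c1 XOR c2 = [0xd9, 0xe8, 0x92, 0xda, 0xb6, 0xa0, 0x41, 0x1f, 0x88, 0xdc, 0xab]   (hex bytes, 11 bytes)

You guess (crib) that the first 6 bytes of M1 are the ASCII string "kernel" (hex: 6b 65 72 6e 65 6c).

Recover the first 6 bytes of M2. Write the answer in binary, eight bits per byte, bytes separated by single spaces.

Since c1 ⊕ c2 = M1 ⊕ M2, XORing with the guessed M1 bytes yields the corresponding M2 bytes: M2 = (c1 ⊕ c2) ⊕ M1.
byte 0: 11011001 xor 01101011 = 10110010
byte 1: 11101000 xor 01100101 = 10001101
byte 2: 10010010 xor 01110010 = 11100000
byte 3: 11011010 xor 01101110 = 10110100
byte 4: 10110110 xor 01100101 = 11010011
byte 5: 10100000 xor 01101100 = 11001100

10110010 10001101 11100000 10110100 11010011 11001100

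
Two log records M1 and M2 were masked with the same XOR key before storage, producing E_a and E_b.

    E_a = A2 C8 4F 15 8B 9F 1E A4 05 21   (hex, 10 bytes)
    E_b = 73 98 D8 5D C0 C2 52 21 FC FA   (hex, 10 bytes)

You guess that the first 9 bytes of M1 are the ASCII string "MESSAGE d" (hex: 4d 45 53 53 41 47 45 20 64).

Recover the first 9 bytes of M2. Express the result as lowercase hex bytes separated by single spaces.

First, E_a ⊕ E_b = (M1 ⊕ K) ⊕ (M2 ⊕ K) = M1 ⊕ M2, so the key drops out. Then M2 = (M1 ⊕ M2) ⊕ M1 over the first 9 bytes.
byte 0: (a2 ^ 73) ^ 4d = d1 ^ 4d = 9c
byte 1: (c8 ^ 98) ^ 45 = 50 ^ 45 = 15
byte 2: (4f ^ d8) ^ 53 = 97 ^ 53 = c4
byte 3: (15 ^ 5d) ^ 53 = 48 ^ 53 = 1b
byte 4: (8b ^ c0) ^ 41 = 4b ^ 41 = 0a
byte 5: (9f ^ c2) ^ 47 = 5d ^ 47 = 1a
byte 6: (1e ^ 52) ^ 45 = 4c ^ 45 = 09
byte 7: (a4 ^ 21) ^ 20 = 85 ^ 20 = a5
byte 8: (05 ^ fc) ^ 64 = f9 ^ 64 = 9d

9c 15 c4 1b 0a 1a 09 a5 9d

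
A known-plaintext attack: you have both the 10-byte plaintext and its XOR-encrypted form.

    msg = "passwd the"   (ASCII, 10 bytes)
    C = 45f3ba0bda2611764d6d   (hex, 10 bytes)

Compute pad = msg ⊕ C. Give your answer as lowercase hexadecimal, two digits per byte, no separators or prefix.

3592c978ad4231022508

Since C = msg ⊕ pad, XORing both sides with msg gives pad = msg ⊕ C.
112 ⊕  69 =  53
 97 ⊕ 243 = 146
115 ⊕ 186 = 201
115 ⊕  11 = 120
119 ⊕ 218 = 173
100 ⊕  38 =  66
 32 ⊕  17 =  49
116 ⊕ 118 =   2
104 ⊕  77 =  37
101 ⊕ 109 =   8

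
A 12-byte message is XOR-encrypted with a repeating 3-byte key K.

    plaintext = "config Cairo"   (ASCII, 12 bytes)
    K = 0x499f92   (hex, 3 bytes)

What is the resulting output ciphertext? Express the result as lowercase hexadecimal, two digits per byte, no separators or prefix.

The 3-byte key repeats, so the effective keystream is 49 9f 92 49 9f 92 49 9f 92 49 9f 92.
byte 0: 63 XOR 49 = 2a
byte 1: 6f XOR 9f = f0
byte 2: 6e XOR 92 = fc
byte 3: 66 XOR 49 = 2f
byte 4: 69 XOR 9f = f6
byte 5: 67 XOR 92 = f5
byte 6: 20 XOR 49 = 69
byte 7: 43 XOR 9f = dc
byte 8: 61 XOR 92 = f3
byte 9: 69 XOR 49 = 20
byte 10: 72 XOR 9f = ed
byte 11: 6f XOR 92 = fd

2af0fc2ff6f569dcf320edfd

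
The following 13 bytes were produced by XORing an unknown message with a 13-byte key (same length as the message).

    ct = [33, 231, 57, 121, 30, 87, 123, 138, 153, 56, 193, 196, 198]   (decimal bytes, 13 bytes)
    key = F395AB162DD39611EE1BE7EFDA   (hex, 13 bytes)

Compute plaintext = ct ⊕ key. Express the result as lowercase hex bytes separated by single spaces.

d2 72 92 6f 33 84 ed 9b 77 23 26 2b 1c

XOR is its own inverse, so applying the key byte-wise gives the result directly.
21 ^ f3 = d2
e7 ^ 95 = 72
39 ^ ab = 92
79 ^ 16 = 6f
1e ^ 2d = 33
57 ^ d3 = 84
7b ^ 96 = ed
8a ^ 11 = 9b
99 ^ ee = 77
38 ^ 1b = 23
c1 ^ e7 = 26
c4 ^ ef = 2b
c6 ^ da = 1c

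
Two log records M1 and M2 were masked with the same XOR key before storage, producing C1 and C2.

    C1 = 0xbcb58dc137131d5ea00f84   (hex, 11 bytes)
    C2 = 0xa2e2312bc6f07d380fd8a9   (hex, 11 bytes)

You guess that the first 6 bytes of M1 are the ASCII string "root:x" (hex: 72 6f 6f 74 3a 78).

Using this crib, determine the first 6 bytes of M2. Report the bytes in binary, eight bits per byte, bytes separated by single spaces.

01101100 00111000 11010011 10011110 11001011 10011011

First, C1 ⊕ C2 = (M1 ⊕ K) ⊕ (M2 ⊕ K) = M1 ⊕ M2, so the key drops out. Then M2 = (M1 ⊕ M2) ⊕ M1 over the first 6 bytes.
byte 0: (bc XOR a2) XOR 72 = 1e XOR 72 = 6c
byte 1: (b5 XOR e2) XOR 6f = 57 XOR 6f = 38
byte 2: (8d XOR 31) XOR 6f = bc XOR 6f = d3
byte 3: (c1 XOR 2b) XOR 74 = ea XOR 74 = 9e
byte 4: (37 XOR c6) XOR 3a = f1 XOR 3a = cb
byte 5: (13 XOR f0) XOR 78 = e3 XOR 78 = 9b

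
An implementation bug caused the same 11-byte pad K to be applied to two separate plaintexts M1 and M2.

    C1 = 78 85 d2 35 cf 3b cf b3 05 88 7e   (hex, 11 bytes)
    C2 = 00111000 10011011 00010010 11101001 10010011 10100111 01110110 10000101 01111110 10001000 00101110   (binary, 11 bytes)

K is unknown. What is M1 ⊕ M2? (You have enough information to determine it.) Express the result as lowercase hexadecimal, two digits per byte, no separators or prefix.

401ec0dc5c9cb9367b0050

C1 ⊕ C2 = (M1 ⊕ K) ⊕ (M2 ⊕ K) = M1 ⊕ M2 — the shared key cancels under XOR.
78 ^ 38 = 40
85 ^ 9b = 1e
d2 ^ 12 = c0
35 ^ e9 = dc
cf ^ 93 = 5c
3b ^ a7 = 9c
cf ^ 76 = b9
b3 ^ 85 = 36
05 ^ 7e = 7b
88 ^ 88 = 00
7e ^ 2e = 50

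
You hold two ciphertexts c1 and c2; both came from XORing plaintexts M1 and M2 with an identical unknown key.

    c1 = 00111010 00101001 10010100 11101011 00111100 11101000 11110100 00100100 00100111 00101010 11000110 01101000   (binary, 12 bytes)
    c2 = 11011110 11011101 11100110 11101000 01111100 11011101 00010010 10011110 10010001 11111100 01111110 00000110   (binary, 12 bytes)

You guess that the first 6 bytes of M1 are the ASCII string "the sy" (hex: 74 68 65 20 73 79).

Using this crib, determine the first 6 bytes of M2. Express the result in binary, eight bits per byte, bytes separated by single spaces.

10010000 10011100 00010111 00100011 00110011 01001100

First, c1 ⊕ c2 = (M1 ⊕ K) ⊕ (M2 ⊕ K) = M1 ⊕ M2, so the key drops out. Then M2 = (M1 ⊕ M2) ⊕ M1 over the first 6 bytes.
byte 0: (3a ⊕ de) ⊕ 74 = e4 ⊕ 74 = 90
byte 1: (29 ⊕ dd) ⊕ 68 = f4 ⊕ 68 = 9c
byte 2: (94 ⊕ e6) ⊕ 65 = 72 ⊕ 65 = 17
byte 3: (eb ⊕ e8) ⊕ 20 = 03 ⊕ 20 = 23
byte 4: (3c ⊕ 7c) ⊕ 73 = 40 ⊕ 73 = 33
byte 5: (e8 ⊕ dd) ⊕ 79 = 35 ⊕ 79 = 4c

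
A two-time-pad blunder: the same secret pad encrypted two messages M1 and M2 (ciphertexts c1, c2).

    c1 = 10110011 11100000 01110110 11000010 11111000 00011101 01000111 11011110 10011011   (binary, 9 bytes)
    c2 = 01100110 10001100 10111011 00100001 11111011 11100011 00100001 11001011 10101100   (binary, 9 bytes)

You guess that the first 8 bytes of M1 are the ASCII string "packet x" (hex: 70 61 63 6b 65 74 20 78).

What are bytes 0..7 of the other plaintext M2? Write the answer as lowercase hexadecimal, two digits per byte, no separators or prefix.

a50dae88668a466d

First, c1 ⊕ c2 = (M1 ⊕ K) ⊕ (M2 ⊕ K) = M1 ⊕ M2, so the key drops out. Then M2 = (M1 ⊕ M2) ⊕ M1 over the first 8 bytes.
byte 0: (b3 ^ 66) ^ 70 = d5 ^ 70 = a5
byte 1: (e0 ^ 8c) ^ 61 = 6c ^ 61 = 0d
byte 2: (76 ^ bb) ^ 63 = cd ^ 63 = ae
byte 3: (c2 ^ 21) ^ 6b = e3 ^ 6b = 88
byte 4: (f8 ^ fb) ^ 65 = 03 ^ 65 = 66
byte 5: (1d ^ e3) ^ 74 = fe ^ 74 = 8a
byte 6: (47 ^ 21) ^ 20 = 66 ^ 20 = 46
byte 7: (de ^ cb) ^ 78 = 15 ^ 78 = 6d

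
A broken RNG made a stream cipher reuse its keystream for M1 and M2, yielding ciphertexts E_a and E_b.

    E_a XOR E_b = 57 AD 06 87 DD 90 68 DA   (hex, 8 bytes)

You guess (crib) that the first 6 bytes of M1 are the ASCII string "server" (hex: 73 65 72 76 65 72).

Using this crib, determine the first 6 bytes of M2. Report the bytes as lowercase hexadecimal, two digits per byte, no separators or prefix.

Since E_a ⊕ E_b = M1 ⊕ M2, XORing with the guessed M1 bytes yields the corresponding M2 bytes: M2 = (E_a ⊕ E_b) ⊕ M1.
57 XOR 73 = 24
ad XOR 65 = c8
06 XOR 72 = 74
87 XOR 76 = f1
dd XOR 65 = b8
90 XOR 72 = e2

24c874f1b8e2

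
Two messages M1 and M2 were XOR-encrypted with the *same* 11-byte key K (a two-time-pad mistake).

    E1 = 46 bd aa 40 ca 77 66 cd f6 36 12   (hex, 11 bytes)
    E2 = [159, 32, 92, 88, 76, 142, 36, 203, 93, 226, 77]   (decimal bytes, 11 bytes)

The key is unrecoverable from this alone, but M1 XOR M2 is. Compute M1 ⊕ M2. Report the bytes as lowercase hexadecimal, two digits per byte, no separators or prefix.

E1 ⊕ E2 = (M1 ⊕ K) ⊕ (M2 ⊕ K) = M1 ⊕ M2 — the shared key cancels under XOR.
01000110 ^ 10011111 = 11011001
10111101 ^ 00100000 = 10011101
10101010 ^ 01011100 = 11110110
01000000 ^ 01011000 = 00011000
11001010 ^ 01001100 = 10000110
01110111 ^ 10001110 = 11111001
01100110 ^ 00100100 = 01000010
11001101 ^ 11001011 = 00000110
11110110 ^ 01011101 = 10101011
00110110 ^ 11100010 = 11010100
00010010 ^ 01001101 = 01011111

d99df61886f94206abd45f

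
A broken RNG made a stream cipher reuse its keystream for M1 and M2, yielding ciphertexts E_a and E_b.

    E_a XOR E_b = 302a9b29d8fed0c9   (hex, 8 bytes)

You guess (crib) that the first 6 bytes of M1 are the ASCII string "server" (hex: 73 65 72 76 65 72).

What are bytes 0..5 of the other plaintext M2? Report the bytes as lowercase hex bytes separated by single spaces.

43 4f e9 5f bd 8c

Since E_a ⊕ E_b = M1 ⊕ M2, XORing with the guessed M1 bytes yields the corresponding M2 bytes: M2 = (E_a ⊕ E_b) ⊕ M1.
byte 0: 00110000 ⊕ 01110011 = 01000011
byte 1: 00101010 ⊕ 01100101 = 01001111
byte 2: 10011011 ⊕ 01110010 = 11101001
byte 3: 00101001 ⊕ 01110110 = 01011111
byte 4: 11011000 ⊕ 01100101 = 10111101
byte 5: 11111110 ⊕ 01110010 = 10001100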